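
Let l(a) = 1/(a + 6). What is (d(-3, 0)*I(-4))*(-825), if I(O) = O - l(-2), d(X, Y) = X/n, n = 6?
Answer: -14025/8 ≈ -1753.1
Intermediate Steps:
l(a) = 1/(6 + a)
d(X, Y) = X/6
I(O) = -¼ + O (I(O) = O - 1/(6 - 2) = O - 1/4 = O - 1*¼ = O - ¼ = -¼ + O)
(d(-3, 0)*I(-4))*(-825) = (((⅙)*(-3))*(-¼ - 4))*(-825) = -½*(-17/4)*(-825) = (17/8)*(-825) = -14025/8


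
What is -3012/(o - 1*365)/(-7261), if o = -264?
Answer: -3012/4567169 ≈ -0.00065949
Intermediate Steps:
-3012/(o - 1*365)/(-7261) = -3012/(-264 - 1*365)/(-7261) = -3012/(-264 - 365)*(-1/7261) = -3012/(-629)*(-1/7261) = -3012*(-1/629)*(-1/7261) = (3012/629)*(-1/7261) = -3012/4567169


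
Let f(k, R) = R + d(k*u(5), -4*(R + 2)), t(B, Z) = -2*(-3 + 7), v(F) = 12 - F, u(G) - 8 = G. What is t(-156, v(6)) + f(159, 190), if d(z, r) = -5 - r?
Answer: 945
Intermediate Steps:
u(G) = 8 + G
t(B, Z) = -8 (t(B, Z) = -2*4 = -8)
f(k, R) = 3 + 5*R (f(k, R) = R + (-5 - (-4)*(R + 2)) = R + (-5 - (-4)*(2 + R)) = R + (-5 - (-8 - 4*R)) = R + (-5 + (8 + 4*R)) = R + (3 + 4*R) = 3 + 5*R)
t(-156, v(6)) + f(159, 190) = -8 + (3 + 5*190) = -8 + (3 + 950) = -8 + 953 = 945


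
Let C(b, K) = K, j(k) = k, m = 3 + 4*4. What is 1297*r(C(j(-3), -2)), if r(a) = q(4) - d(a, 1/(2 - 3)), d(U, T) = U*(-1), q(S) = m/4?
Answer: 14267/4 ≈ 3566.8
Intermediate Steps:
m = 19 (m = 3 + 16 = 19)
q(S) = 19/4
d(U, T) = -U
r(a) = 19/4 + a (r(a) = 19/4 - (-1)*a = 19/4 + a)
1297*r(C(j(-3), -2)) = 1297*(19/4 - 2) = 1297*(11/4) = 14267/4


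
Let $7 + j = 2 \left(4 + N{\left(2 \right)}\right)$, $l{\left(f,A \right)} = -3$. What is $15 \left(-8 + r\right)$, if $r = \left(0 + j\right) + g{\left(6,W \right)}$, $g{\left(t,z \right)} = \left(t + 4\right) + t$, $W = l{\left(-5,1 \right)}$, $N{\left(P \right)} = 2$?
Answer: $195$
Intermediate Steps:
$W = -3$
$g{\left(t,z \right)} = 4 + 2 t$ ($g{\left(t,z \right)} = \left(4 + t\right) + t = 4 + 2 t$)
$j = 5$ ($j = -7 + 2 \left(4 + 2\right) = -7 + 2 \cdot 6 = -7 + 12 = 5$)
$r = 21$ ($r = \left(0 + 5\right) + \left(4 + 2 \cdot 6\right) = 5 + \left(4 + 12\right) = 5 + 16 = 21$)
$15 \left(-8 + r\right) = 15 \left(-8 + 21\right) = 15 \cdot 13 = 195$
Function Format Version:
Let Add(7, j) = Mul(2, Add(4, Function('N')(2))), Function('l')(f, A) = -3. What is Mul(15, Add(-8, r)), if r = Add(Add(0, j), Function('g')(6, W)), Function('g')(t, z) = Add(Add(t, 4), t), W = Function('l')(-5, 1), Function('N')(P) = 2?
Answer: 195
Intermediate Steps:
W = -3
Function('g')(t, z) = Add(4, Mul(2, t)) (Function('g')(t, z) = Add(Add(4, t), t) = Add(4, Mul(2, t)))
j = 5 (j = Add(-7, Mul(2, Add(4, 2))) = Add(-7, Mul(2, 6)) = Add(-7, 12) = 5)
r = 21 (r = Add(Add(0, 5), Add(4, Mul(2, 6))) = Add(5, Add(4, 12)) = Add(5, 16) = 21)
Mul(15, Add(-8, r)) = Mul(15, Add(-8, 21)) = Mul(15, 13) = 195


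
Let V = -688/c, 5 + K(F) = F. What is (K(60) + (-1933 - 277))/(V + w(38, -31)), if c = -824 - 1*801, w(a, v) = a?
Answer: -3501875/62438 ≈ -56.086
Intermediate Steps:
K(F) = -5 + F
c = -1625 (c = -824 - 801 = -1625)
V = 688/1625 (V = -688/(-1625) = -688*(-1/1625) = 688/1625 ≈ 0.42338)
(K(60) + (-1933 - 277))/(V + w(38, -31)) = ((-5 + 60) + (-1933 - 277))/(688/1625 + 38) = (55 - 2210)/(62438/1625) = -2155*1625/62438 = -3501875/62438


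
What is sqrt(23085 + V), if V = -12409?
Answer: 2*sqrt(2669) ≈ 103.32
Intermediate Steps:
sqrt(23085 + V) = sqrt(23085 - 12409) = sqrt(10676) = 2*sqrt(2669)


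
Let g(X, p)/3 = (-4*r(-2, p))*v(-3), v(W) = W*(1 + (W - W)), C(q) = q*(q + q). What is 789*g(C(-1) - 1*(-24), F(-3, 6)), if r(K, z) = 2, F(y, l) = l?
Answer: 56808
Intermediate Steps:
C(q) = 2*q**2 (C(q) = q*(2*q) = 2*q**2)
v(W) = W (v(W) = W*(1 + 0) = W*1 = W)
g(X, p) = 72 (g(X, p) = 3*(-4*2*(-3)) = 3*(-8*(-3)) = 3*24 = 72)
789*g(C(-1) - 1*(-24), F(-3, 6)) = 789*72 = 56808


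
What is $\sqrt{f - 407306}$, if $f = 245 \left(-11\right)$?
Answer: $i \sqrt{410001} \approx 640.31 i$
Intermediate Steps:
$f = -2695$
$\sqrt{f - 407306} = \sqrt{-2695 - 407306} = \sqrt{-410001} = i \sqrt{410001}$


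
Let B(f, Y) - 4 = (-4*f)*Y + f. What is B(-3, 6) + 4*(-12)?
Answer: 25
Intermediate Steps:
B(f, Y) = 4 + f - 4*Y*f (B(f, Y) = 4 + ((-4*f)*Y + f) = 4 + (-4*Y*f + f) = 4 + (f - 4*Y*f) = 4 + f - 4*Y*f)
B(-3, 6) + 4*(-12) = (4 - 3 - 4*6*(-3)) + 4*(-12) = (4 - 3 + 72) - 48 = 73 - 48 = 25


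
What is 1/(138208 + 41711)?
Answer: 1/179919 ≈ 5.5581e-6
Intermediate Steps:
1/(138208 + 41711) = 1/179919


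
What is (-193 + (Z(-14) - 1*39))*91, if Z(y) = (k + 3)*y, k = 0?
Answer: -24934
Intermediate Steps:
Z(y) = 3*y (Z(y) = (0 + 3)*y = 3*y)
(-193 + (Z(-14) - 1*39))*91 = (-193 + (3*(-14) - 1*39))*91 = (-193 + (-42 - 39))*91 = (-193 - 81)*91 = -274*91 = -24934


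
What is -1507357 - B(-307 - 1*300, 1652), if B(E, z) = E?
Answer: -1506750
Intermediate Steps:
-1507357 - B(-307 - 1*300, 1652) = -1507357 - (-307 - 1*300) = -1507357 - (-307 - 300) = -1507357 - 1*(-607) = -1507357 + 607 = -1506750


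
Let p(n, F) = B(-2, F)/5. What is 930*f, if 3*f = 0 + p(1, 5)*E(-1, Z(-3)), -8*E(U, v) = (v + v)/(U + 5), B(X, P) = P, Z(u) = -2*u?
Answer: -465/4 ≈ -116.25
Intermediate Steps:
E(U, v) = -v/(4*(5 + U)) (E(U, v) = -(v + v)/(8*(U + 5)) = -2*v/(8*(5 + U)) = -v/(4*(5 + U)))
p(n, F) = F/5
f = -1/8 (f = (0 + ((1/5)*5)*(-(-2*(-3))/(20 + 4*(-1))))/3 = (0 + 1*(-1*6/(20 - 4)))/3 = (0 + 1*(-1*6/16))/3 = (0 + 1*(-1*6*1/16))/3 = (0 + 1*(-3/8))/3 = (0 - 3/8)/3 = (1/3)*(-3/8) = -1/8 ≈ -0.12500)
930*f = 930*(-1/8) = -465/4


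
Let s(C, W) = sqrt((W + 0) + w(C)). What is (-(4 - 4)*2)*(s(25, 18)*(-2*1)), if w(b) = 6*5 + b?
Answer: 0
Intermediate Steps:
w(b) = 30 + b
s(C, W) = sqrt(30 + C + W) (s(C, W) = sqrt((W + 0) + (30 + C)) = sqrt(W + (30 + C)) = sqrt(30 + C + W))
(-(4 - 4)*2)*(s(25, 18)*(-2*1)) = (-(4 - 4)*2)*(sqrt(30 + 25 + 18)*(-2*1)) = (-0*2)*(sqrt(73)*(-2)) = (-1*0)*(-2*sqrt(73)) = 0*(-2*sqrt(73)) = 0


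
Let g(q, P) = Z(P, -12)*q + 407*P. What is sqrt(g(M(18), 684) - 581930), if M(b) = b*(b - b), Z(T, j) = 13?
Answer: I*sqrt(303542) ≈ 550.95*I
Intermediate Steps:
M(b) = 0 (M(b) = b*0 = 0)
g(q, P) = 13*q + 407*P
sqrt(g(M(18), 684) - 581930) = sqrt((13*0 + 407*684) - 581930) = sqrt((0 + 278388) - 581930) = sqrt(278388 - 581930) = sqrt(-303542) = I*sqrt(303542)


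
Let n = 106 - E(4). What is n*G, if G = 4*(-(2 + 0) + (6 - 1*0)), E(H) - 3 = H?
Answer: 1584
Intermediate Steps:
E(H) = 3 + H
n = 99 (n = 106 - (3 + 4) = 106 - 1*7 = 106 - 7 = 99)
G = 16 (G = 4*(-1*2 + (6 + 0)) = 4*(-2 + 6) = 4*4 = 16)
n*G = 99*16 = 1584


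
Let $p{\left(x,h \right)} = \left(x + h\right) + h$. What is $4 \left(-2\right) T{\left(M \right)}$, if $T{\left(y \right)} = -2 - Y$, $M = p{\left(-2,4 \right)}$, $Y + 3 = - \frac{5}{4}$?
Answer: $-18$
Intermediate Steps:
$p{\left(x,h \right)} = x + 2 h$ ($p{\left(x,h \right)} = \left(h + x\right) + h = x + 2 h$)
$Y = - \frac{17}{4}$ ($Y = -3 - \frac{5}{4} = - \frac{17}{4} \approx -4.25$)
$M = 6$ ($M = -2 + 2 \cdot 4 = -2 + 8 = 6$)
$T{\left(y \right)} = \frac{9}{4}$ ($T{\left(y \right)} = -2 - - \frac{17}{4} = -2 + \frac{17}{4} = \frac{9}{4}$)
$4 \left(-2\right) T{\left(M \right)} = 4 \left(-2\right) \frac{9}{4} = \left(-8\right) \frac{9}{4} = -18$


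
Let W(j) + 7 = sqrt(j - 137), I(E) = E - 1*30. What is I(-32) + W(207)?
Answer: -69 + sqrt(70) ≈ -60.633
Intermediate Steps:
I(E) = -30 + E (I(E) = E - 30 = -30 + E)
W(j) = -7 + sqrt(-137 + j) (W(j) = -7 + sqrt(j - 137) = -7 + sqrt(-137 + j))
I(-32) + W(207) = (-30 - 32) + (-7 + sqrt(-137 + 207)) = -62 + (-7 + sqrt(70)) = -69 + sqrt(70)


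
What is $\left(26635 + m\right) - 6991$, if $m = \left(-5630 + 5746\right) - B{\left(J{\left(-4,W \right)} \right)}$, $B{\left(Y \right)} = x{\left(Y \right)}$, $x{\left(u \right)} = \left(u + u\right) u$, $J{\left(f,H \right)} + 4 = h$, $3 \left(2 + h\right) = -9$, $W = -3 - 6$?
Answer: $19598$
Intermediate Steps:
$W = -9$ ($W = -3 - 6 = -9$)
$h = -5$ ($h = -2 + \frac{1}{3} \left(-9\right) = -2 - 3 = -5$)
$J{\left(f,H \right)} = -9$ ($J{\left(f,H \right)} = -4 - 5 = -9$)
$x{\left(u \right)} = 2 u^{2}$ ($x{\left(u \right)} = 2 u u = 2 u^{2}$)
$B{\left(Y \right)} = 2 Y^{2}$
$m = -46$ ($m = \left(-5630 + 5746\right) - 2 \left(-9\right)^{2} = 116 - 2 \cdot 81 = 116 - 162 = -46$)
$\left(26635 + m\right) - 6991 = \left(26635 - 46\right) - 6991 = 26589 - 6991 = 19598$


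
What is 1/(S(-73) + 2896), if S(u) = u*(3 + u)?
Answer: 1/8006 ≈ 0.00012491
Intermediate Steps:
1/(S(-73) + 2896) = 1/(-73*(3 - 73) + 2896) = 1/(-73*(-70) + 2896) = 1/(5110 + 2896) = 1/8006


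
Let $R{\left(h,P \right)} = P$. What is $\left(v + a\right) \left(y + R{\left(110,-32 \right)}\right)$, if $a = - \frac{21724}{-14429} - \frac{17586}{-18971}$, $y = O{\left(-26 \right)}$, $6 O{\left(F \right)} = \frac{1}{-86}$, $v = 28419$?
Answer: $- \frac{128469017561305547}{141246000444} \approx -9.0954 \cdot 10^{5}$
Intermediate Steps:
$O{\left(F \right)} = - \frac{1}{516}$ ($O{\left(F \right)} = \frac{1}{6 \left(-86\right)} = \frac{1}{6} \left(- \frac{1}{86}\right) = - \frac{1}{516}$)
$y = - \frac{1}{516} \approx -0.001938$
$a = \frac{665874398}{273732559}$ ($a = \left(-21724\right) \left(- \frac{1}{14429}\right) - - \frac{17586}{18971} = \frac{21724}{14429} + \frac{17586}{18971} = \frac{665874398}{273732559} \approx 2.4326$)
$\left(v + a\right) \left(y + R{\left(110,-32 \right)}\right) = \left(28419 + \frac{665874398}{273732559}\right) \left(- \frac{1}{516} - 32\right) = \frac{7779871468619}{273732559} \left(- \frac{16513}{516}\right) = - \frac{128469017561305547}{141246000444}$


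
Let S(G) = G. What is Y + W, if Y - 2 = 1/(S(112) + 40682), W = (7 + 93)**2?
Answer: 408021589/40794 ≈ 10002.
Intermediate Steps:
W = 10000 (W = 100**2 = 10000)
Y = 81589/40794 (Y = 2 + 1/(112 + 40682) = 2 + 1/40794 = 81589/40794 ≈ 2.0000)
Y + W = 81589/40794 + 10000 = 408021589/40794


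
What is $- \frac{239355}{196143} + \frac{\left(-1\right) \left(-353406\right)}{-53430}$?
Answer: $- \frac{4561491706}{582217805} \approx -7.8347$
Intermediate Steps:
$- \frac{239355}{196143} + \frac{\left(-1\right) \left(-353406\right)}{-53430} = \left(-239355\right) \frac{1}{196143} + 353406 \left(- \frac{1}{53430}\right) = - \frac{79785}{65381} - \frac{58901}{8905} = - \frac{4561491706}{582217805}$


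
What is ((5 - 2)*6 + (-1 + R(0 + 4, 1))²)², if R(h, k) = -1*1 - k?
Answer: 729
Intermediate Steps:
R(h, k) = -1 - k
((5 - 2)*6 + (-1 + R(0 + 4, 1))²)² = ((5 - 2)*6 + (-1 + (-1 - 1*1))²)² = (3*6 + (-1 + (-1 - 1))²)² = (18 + (-1 - 2)²)² = (18 + (-3)²)² = (18 + 9)² = 27² = 729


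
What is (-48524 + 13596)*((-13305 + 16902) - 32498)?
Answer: 1009454128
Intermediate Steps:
(-48524 + 13596)*((-13305 + 16902) - 32498) = -34928*(3597 - 32498) = -34928*(-28901) = 1009454128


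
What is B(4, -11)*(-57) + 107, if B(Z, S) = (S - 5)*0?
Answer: 107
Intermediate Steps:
B(Z, S) = 0 (B(Z, S) = (-5 + S)*0 = 0)
B(4, -11)*(-57) + 107 = 0*(-57) + 107 = 0 + 107 = 107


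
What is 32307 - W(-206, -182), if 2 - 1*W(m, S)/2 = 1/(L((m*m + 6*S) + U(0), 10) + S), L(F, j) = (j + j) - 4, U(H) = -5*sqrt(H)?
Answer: 2681148/83 ≈ 32303.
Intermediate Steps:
L(F, j) = -4 + 2*j (L(F, j) = 2*j - 4 = -4 + 2*j)
W(m, S) = 4 - 2/(16 + S) (W(m, S) = 4 - 2/((-4 + 2*10) + S) = 4 - 2/((-4 + 20) + S) = 4 - 2/(16 + S))
32307 - W(-206, -182) = 32307 - 2*(31 + 2*(-182))/(16 - 182) = 32307 - 2*(31 - 364)/(-166) = 32307 - 2*(-1)*(-333)/166 = 32307 - 1*333/83 = 32307 - 333/83 = 2681148/83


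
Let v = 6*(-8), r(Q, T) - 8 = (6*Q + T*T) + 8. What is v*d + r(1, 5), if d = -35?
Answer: 1727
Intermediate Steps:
r(Q, T) = 16 + T² + 6*Q (r(Q, T) = 8 + ((6*Q + T*T) + 8) = 8 + ((6*Q + T²) + 8) = 8 + ((T² + 6*Q) + 8) = 8 + (8 + T² + 6*Q) = 16 + T² + 6*Q)
v = -48
v*d + r(1, 5) = -48*(-35) + (16 + 5² + 6*1) = 1680 + (16 + 25 + 6) = 1680 + 47 = 1727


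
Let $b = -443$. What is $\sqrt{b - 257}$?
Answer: $10 i \sqrt{7} \approx 26.458 i$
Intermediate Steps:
$\sqrt{b - 257} = \sqrt{-443 - 257} = \sqrt{-700} = 10 i \sqrt{7}$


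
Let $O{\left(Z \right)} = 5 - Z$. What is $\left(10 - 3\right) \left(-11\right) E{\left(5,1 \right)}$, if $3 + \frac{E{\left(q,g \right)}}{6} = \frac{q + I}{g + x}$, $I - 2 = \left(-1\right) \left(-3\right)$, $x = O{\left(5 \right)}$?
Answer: $-3234$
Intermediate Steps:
$x = 0$ ($x = 5 - 5 = 0$)
$I = 5$ ($I = 2 - -3 = 2 + 3 = 5$)
$E{\left(q,g \right)} = -18 + \frac{6 \left(5 + q\right)}{g}$ ($E{\left(q,g \right)} = -18 + 6 \frac{q + 5}{g + 0} = -18 + 6 \frac{5 + q}{g} = -18 + \frac{6 \left(5 + q\right)}{g}$)
$\left(10 - 3\right) \left(-11\right) E{\left(5,1 \right)} = \left(10 - 3\right) \left(-11\right) \frac{6 \left(5 + 5 - 3\right)}{1} = 7 \left(-11\right) 6 \cdot 1 \left(5 + 5 - 3\right) = - 77 \cdot 6 \cdot 1 \cdot 7 = \left(-77\right) 42 = -3234$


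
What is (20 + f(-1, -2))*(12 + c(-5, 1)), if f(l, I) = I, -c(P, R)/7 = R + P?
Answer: 720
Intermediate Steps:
c(P, R) = -7*P - 7*R (c(P, R) = -7*(R + P) = -7*(P + R) = -7*P - 7*R)
(20 + f(-1, -2))*(12 + c(-5, 1)) = (20 - 2)*(12 + (-7*(-5) - 7*1)) = 18*(12 + (35 - 7)) = 18*(12 + 28) = 18*40 = 720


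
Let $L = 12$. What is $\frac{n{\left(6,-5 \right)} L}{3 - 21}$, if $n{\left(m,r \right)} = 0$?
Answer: $0$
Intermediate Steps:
$\frac{n{\left(6,-5 \right)} L}{3 - 21} = \frac{0 \cdot 12}{3 - 21} = \frac{0}{-18} = 0 \left(- \frac{1}{18}\right) = 0$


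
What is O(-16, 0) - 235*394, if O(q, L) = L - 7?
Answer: -92597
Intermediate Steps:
O(q, L) = -7 + L
O(-16, 0) - 235*394 = (-7 + 0) - 235*394 = -7 - 92590 = -92597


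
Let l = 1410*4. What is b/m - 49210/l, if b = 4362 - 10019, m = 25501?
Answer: -128680969/14382564 ≈ -8.9470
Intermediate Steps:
b = -5657
l = 5640
b/m - 49210/l = -5657/25501 - 49210/5640 = -5657*1/25501 - 49210*1/5640 = -5657/25501 - 4921/564 = -128680969/14382564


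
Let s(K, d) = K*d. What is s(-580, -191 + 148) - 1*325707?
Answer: -300767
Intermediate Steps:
s(-580, -191 + 148) - 1*325707 = -580*(-191 + 148) - 1*325707 = -580*(-43) - 325707 = 24940 - 325707 = -300767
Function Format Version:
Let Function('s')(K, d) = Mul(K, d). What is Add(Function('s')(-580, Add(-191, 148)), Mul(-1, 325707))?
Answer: -300767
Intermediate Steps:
Add(Function('s')(-580, Add(-191, 148)), Mul(-1, 325707)) = Add(Mul(-580, Add(-191, 148)), Mul(-1, 325707)) = Add(Mul(-580, -43), -325707) = Add(24940, -325707) = -300767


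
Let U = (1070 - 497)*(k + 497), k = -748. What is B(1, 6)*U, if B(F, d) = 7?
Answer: -1006761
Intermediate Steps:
U = -143823 (U = (1070 - 497)*(-748 + 497) = 573*(-251) = -143823)
B(1, 6)*U = 7*(-143823) = -1006761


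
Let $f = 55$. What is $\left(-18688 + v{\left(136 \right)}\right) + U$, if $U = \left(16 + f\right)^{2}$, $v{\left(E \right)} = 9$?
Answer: $-13638$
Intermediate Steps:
$U = 5041$ ($U = \left(16 + 55\right)^{2} = 71^{2} = 5041$)
$\left(-18688 + v{\left(136 \right)}\right) + U = \left(-18688 + 9\right) + 5041 = -18679 + 5041 = -13638$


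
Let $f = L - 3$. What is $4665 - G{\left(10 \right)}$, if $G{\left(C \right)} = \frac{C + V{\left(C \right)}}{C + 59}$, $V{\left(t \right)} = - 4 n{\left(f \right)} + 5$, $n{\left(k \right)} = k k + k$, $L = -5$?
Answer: $\frac{322094}{69} \approx 4668.0$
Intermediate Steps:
$f = -8$ ($f = -5 - 3 = -8$)
$n{\left(k \right)} = k + k^{2}$ ($n{\left(k \right)} = k^{2} + k = k + k^{2}$)
$V{\left(t \right)} = -219$ ($V{\left(t \right)} = - 4 \left(- 8 \left(1 - 8\right)\right) + 5 = - 4 \left(\left(-8\right) \left(-7\right)\right) + 5 = \left(-4\right) 56 + 5 = -224 + 5 = -219$)
$G{\left(C \right)} = \frac{-219 + C}{59 + C}$ ($G{\left(C \right)} = \frac{C - 219}{C + 59} = \frac{-219 + C}{59 + C}$)
$4665 - G{\left(10 \right)} = 4665 - \frac{-219 + 10}{59 + 10} = 4665 - \frac{1}{69} \left(-209\right) = 4665 - - \frac{209}{69} = 4665 + \frac{209}{69} = \frac{322094}{69}$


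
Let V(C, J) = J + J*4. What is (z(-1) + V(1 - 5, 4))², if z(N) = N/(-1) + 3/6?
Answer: 1849/4 ≈ 462.25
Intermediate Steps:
V(C, J) = 5*J (V(C, J) = J + 4*J = 5*J)
z(N) = ½ - N (z(N) = N*(-1) + 3*(⅙) = -N + ½ = ½ - N)
(z(-1) + V(1 - 5, 4))² = ((½ - 1*(-1)) + 5*4)² = ((½ + 1) + 20)² = (3/2 + 20)² = (43/2)² = 1849/4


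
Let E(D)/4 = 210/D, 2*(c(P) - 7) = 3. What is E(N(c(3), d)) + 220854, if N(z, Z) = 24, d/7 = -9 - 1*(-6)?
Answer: 220889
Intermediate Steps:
d = -21 (d = 7*(-9 - 1*(-6)) = 7*(-9 + 6) = 7*(-3) = -21)
c(P) = 17/2 (c(P) = 7 + (½)*3 = 7 + 3/2 = 17/2)
E(D) = 840/D (E(D) = 4*(210/D) = 840/D)
E(N(c(3), d)) + 220854 = 840/24 + 220854 = 840*(1/24) + 220854 = 35 + 220854 = 220889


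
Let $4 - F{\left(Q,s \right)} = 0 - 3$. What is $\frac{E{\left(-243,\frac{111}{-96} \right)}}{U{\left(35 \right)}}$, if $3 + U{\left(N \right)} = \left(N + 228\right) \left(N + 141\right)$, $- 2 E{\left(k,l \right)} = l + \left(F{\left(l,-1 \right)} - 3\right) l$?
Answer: $\frac{37}{592448} \approx 6.2453 \cdot 10^{-5}$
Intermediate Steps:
$F{\left(Q,s \right)} = 7$ ($F{\left(Q,s \right)} = 4 - \left(0 - 3\right) = 4 - -3 = 4 + 3 = 7$)
$E{\left(k,l \right)} = - \frac{5 l}{2}$ ($E{\left(k,l \right)} = - \frac{l + \left(7 - 3\right) l}{2} = - \frac{l + 4 l}{2} = - \frac{5 l}{2}$)
$U{\left(N \right)} = -3 + \left(141 + N\right) \left(228 + N\right)$ ($U{\left(N \right)} = -3 + \left(N + 228\right) \left(N + 141\right) = -3 + \left(228 + N\right) \left(141 + N\right) = -3 + \left(141 + N\right) \left(228 + N\right)$)
$\frac{E{\left(-243,\frac{111}{-96} \right)}}{U{\left(35 \right)}} = \frac{\left(- \frac{5}{2}\right) \frac{111}{-96}}{32145 + 35^{2} + 369 \cdot 35} = \frac{\left(- \frac{5}{2}\right) 111 \left(- \frac{1}{96}\right)}{32145 + 1225 + 12915} = \frac{\left(- \frac{5}{2}\right) \left(- \frac{37}{32}\right)}{46285} = \frac{185}{64} \cdot \frac{1}{46285} = \frac{37}{592448}$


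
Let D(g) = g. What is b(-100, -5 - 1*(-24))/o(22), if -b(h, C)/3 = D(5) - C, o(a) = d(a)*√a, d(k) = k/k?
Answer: 21*√22/11 ≈ 8.9544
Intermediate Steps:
d(k) = 1
o(a) = √a (o(a) = 1*√a = √a)
b(h, C) = -15 + 3*C (b(h, C) = -3*(5 - C) = -15 + 3*C)
b(-100, -5 - 1*(-24))/o(22) = (-15 + 3*(-5 - 1*(-24)))/(√22) = (-15 + 3*(-5 + 24))*(√22/22) = (-15 + 3*19)*(√22/22) = (-15 + 57)*(√22/22) = 42*(√22/22) = 21*√22/11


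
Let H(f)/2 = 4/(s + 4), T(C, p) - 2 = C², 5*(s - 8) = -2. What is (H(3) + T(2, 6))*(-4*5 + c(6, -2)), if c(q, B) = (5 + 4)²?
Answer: 11834/29 ≈ 408.07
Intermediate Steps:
c(q, B) = 81 (c(q, B) = 9² = 81)
s = 38/5 (s = 8 + (⅕)*(-2) = 8 - ⅖ = 38/5 ≈ 7.6000)
T(C, p) = 2 + C²
H(f) = 20/29 (H(f) = 2*(4/(38/5 + 4)) = 2*(4/(58/5)) = 2*((5/58)*4) = 2*(10/29) = 20/29)
(H(3) + T(2, 6))*(-4*5 + c(6, -2)) = (20/29 + (2 + 2²))*(-4*5 + 81) = (20/29 + (2 + 4))*(-20 + 81) = (20/29 + 6)*61 = (194/29)*61 = 11834/29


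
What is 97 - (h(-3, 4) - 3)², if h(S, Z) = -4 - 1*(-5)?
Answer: 93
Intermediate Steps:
h(S, Z) = 1 (h(S, Z) = -4 + 5 = 1)
97 - (h(-3, 4) - 3)² = 97 - (1 - 3)² = 97 - 1*(-2)² = 97 - 1*4 = 97 - 4 = 93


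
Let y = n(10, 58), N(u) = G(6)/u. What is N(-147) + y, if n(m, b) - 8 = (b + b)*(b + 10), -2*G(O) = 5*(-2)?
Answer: 1160707/147 ≈ 7896.0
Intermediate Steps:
G(O) = 5 (G(O) = -5*(-2)/2 = -1/2*(-10) = 5)
n(m, b) = 8 + 2*b*(10 + b) (n(m, b) = 8 + (b + b)*(b + 10) = 8 + (2*b)*(10 + b) = 8 + 2*b*(10 + b))
N(u) = 5/u
y = 7896 (y = 8 + 2*58**2 + 20*58 = 8 + 2*3364 + 1160 = 8 + 6728 + 1160 = 7896)
N(-147) + y = 5/(-147) + 7896 = 5*(-1/147) + 7896 = -5/147 + 7896 = 1160707/147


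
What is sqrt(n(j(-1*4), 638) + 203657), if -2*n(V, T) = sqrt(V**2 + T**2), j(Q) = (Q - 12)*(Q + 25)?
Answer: sqrt(203657 - sqrt(129985)) ≈ 450.88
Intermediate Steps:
j(Q) = (-12 + Q)*(25 + Q)
n(V, T) = -sqrt(T**2 + V**2)/2 (n(V, T) = -sqrt(V**2 + T**2)/2 = -sqrt(T**2 + V**2)/2)
sqrt(n(j(-1*4), 638) + 203657) = sqrt(-sqrt(638**2 + (-300 + (-1*4)**2 + 13*(-1*4))**2)/2 + 203657) = sqrt(-sqrt(407044 + (-300 + (-4)**2 + 13*(-4))**2)/2 + 203657) = sqrt(-sqrt(407044 + (-300 + 16 - 52)**2)/2 + 203657) = sqrt(-sqrt(407044 + (-336)**2)/2 + 203657) = sqrt(-sqrt(407044 + 112896)/2 + 203657) = sqrt(-sqrt(129985) + 203657) = sqrt(203657 - sqrt(129985))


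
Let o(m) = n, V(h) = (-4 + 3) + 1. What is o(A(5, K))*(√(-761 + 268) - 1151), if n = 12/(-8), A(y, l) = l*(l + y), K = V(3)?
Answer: 3453/2 - 3*I*√493/2 ≈ 1726.5 - 33.305*I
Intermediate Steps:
V(h) = 0 (V(h) = -1 + 1 = 0)
K = 0
n = -3/2 (n = 12*(-⅛) = -3/2 ≈ -1.5000)
o(m) = -3/2
o(A(5, K))*(√(-761 + 268) - 1151) = -3*(√(-761 + 268) - 1151)/2 = -3*(√(-493) - 1151)/2 = -3*(I*√493 - 1151)/2 = -3*(-1151 + I*√493)/2 = 3453/2 - 3*I*√493/2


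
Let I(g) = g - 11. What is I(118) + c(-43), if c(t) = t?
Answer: 64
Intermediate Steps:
I(g) = -11 + g
I(118) + c(-43) = (-11 + 118) - 43 = 107 - 43 = 64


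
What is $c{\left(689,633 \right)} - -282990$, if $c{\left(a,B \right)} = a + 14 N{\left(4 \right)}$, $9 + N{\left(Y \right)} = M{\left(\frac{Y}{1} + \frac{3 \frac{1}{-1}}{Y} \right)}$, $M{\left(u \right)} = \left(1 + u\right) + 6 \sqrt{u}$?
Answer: $\frac{567225}{2} + 42 \sqrt{13} \approx 2.8376 \cdot 10^{5}$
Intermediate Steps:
$M{\left(u \right)} = 1 + u + 6 \sqrt{u}$
$N{\left(Y \right)} = -8 + Y - \frac{3}{Y} + 6 \sqrt{Y - \frac{3}{Y}}$ ($N{\left(Y \right)} = -9 + \left(1 + \left(\frac{Y}{1} + \frac{3 \frac{1}{-1}}{Y}\right) + 6 \sqrt{\frac{Y}{1} + \frac{3 \frac{1}{-1}}{Y}}\right) = -9 + \left(1 + \left(Y 1 + \frac{3 \left(-1\right)}{Y}\right) + 6 \sqrt{Y 1 + \frac{3 \left(-1\right)}{Y}}\right) = -9 + \left(1 + \left(Y - \frac{3}{Y}\right) + 6 \sqrt{Y - \frac{3}{Y}}\right) = -9 + \left(1 + Y - \frac{3}{Y} + 6 \sqrt{Y - \frac{3}{Y}}\right) = -8 + Y - \frac{3}{Y} + 6 \sqrt{Y - \frac{3}{Y}}$)
$c{\left(a,B \right)} = - \frac{133}{2} + a + 42 \sqrt{13}$ ($c{\left(a,B \right)} = a + 14 \left(-8 + 4 - \frac{3}{4} + 6 \sqrt{4 - \frac{3}{4}}\right) = a + 14 \left(-8 + 4 - \frac{3}{4} + 6 \sqrt{\frac{13}{4}}\right) = a + 14 \left(-8 + 4 - \frac{3}{4} + 6 \frac{\sqrt{13}}{2}\right) = a + 14 \left(-8 + 4 - \frac{3}{4} + 3 \sqrt{13}\right) = a + 14 \left(- \frac{19}{4} + 3 \sqrt{13}\right) = a - \left(\frac{133}{2} - 42 \sqrt{13}\right) = - \frac{133}{2} + a + 42 \sqrt{13}$)
$c{\left(689,633 \right)} - -282990 = \left(- \frac{133}{2} + 689 + 42 \sqrt{13}\right) - -282990 = \left(\frac{1245}{2} + 42 \sqrt{13}\right) + 282990 = \frac{567225}{2} + 42 \sqrt{13}$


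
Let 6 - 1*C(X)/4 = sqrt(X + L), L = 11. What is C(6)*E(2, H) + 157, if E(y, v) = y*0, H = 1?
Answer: 157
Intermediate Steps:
E(y, v) = 0
C(X) = 24 - 4*sqrt(11 + X) (C(X) = 24 - 4*sqrt(X + 11) = 24 - 4*sqrt(11 + X))
C(6)*E(2, H) + 157 = (24 - 4*sqrt(11 + 6))*0 + 157 = (24 - 4*sqrt(17))*0 + 157 = 0 + 157 = 157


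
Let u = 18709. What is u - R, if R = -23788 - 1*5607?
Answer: 48104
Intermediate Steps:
R = -29395 (R = -23788 - 5607 = -29395)
u - R = 18709 - 1*(-29395) = 18709 + 29395 = 48104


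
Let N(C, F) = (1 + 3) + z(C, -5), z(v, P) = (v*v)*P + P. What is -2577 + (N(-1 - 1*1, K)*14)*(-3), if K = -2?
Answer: -1695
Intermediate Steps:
z(v, P) = P + P*v**2 (z(v, P) = v**2*P + P = P*v**2 + P = P + P*v**2)
N(C, F) = -1 - 5*C**2 (N(C, F) = (1 + 3) - 5*(1 + C**2) = 4 + (-5 - 5*C**2) = -1 - 5*C**2)
-2577 + (N(-1 - 1*1, K)*14)*(-3) = -2577 + ((-1 - 5*(-1 - 1*1)**2)*14)*(-3) = -2577 + ((-1 - 5*(-1 - 1)**2)*14)*(-3) = -2577 + ((-1 - 5*(-2)**2)*14)*(-3) = -2577 + ((-1 - 5*4)*14)*(-3) = -2577 + ((-1 - 20)*14)*(-3) = -2577 - 21*14*(-3) = -2577 - 294*(-3) = -2577 + 882 = -1695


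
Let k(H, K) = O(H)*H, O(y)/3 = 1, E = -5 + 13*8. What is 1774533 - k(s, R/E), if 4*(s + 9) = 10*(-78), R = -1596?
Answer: 1775145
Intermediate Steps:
s = -204 (s = -9 + (10*(-78))/4 = -9 + (1/4)*(-780) = -9 - 195 = -204)
E = 99 (E = -5 + 104 = 99)
O(y) = 3 (O(y) = 3*1 = 3)
k(H, K) = 3*H
1774533 - k(s, R/E) = 1774533 - 3*(-204) = 1774533 - 1*(-612) = 1774533 + 612 = 1775145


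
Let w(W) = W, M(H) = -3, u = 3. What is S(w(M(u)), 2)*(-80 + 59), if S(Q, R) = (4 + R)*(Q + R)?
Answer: 126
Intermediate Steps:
S(w(M(u)), 2)*(-80 + 59) = (2² + 4*(-3) + 4*2 - 3*2)*(-80 + 59) = (4 - 12 + 8 - 6)*(-21) = -6*(-21) = 126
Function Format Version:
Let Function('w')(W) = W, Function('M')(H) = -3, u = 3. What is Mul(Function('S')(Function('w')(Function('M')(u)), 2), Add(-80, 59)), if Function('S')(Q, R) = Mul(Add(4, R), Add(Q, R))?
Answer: 126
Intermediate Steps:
Mul(Function('S')(Function('w')(Function('M')(u)), 2), Add(-80, 59)) = Mul(Add(Pow(2, 2), Mul(4, -3), Mul(4, 2), Mul(-3, 2)), Add(-80, 59)) = Mul(Add(4, -12, 8, -6), -21) = Mul(-6, -21) = 126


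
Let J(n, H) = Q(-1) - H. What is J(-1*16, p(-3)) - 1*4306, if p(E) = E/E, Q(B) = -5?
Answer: -4312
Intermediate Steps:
p(E) = 1
J(n, H) = -5 - H
J(-1*16, p(-3)) - 1*4306 = (-5 - 1*1) - 1*4306 = (-5 - 1) - 4306 = -6 - 4306 = -4312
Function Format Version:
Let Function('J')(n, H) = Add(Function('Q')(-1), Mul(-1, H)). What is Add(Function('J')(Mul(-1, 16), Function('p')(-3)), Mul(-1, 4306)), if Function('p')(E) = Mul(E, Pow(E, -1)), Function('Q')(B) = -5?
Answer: -4312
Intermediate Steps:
Function('p')(E) = 1
Function('J')(n, H) = Add(-5, Mul(-1, H))
Add(Function('J')(Mul(-1, 16), Function('p')(-3)), Mul(-1, 4306)) = Add(Add(-5, Mul(-1, 1)), Mul(-1, 4306)) = Add(Add(-5, -1), -4306) = Add(-6, -4306) = -4312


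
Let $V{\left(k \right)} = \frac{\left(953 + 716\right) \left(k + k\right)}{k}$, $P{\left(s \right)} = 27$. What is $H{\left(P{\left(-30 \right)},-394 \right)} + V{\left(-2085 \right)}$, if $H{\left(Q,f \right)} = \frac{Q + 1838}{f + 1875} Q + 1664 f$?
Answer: $- \frac{965973363}{1481} \approx -6.5224 \cdot 10^{5}$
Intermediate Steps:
$H{\left(Q,f \right)} = 1664 f + \frac{Q \left(1838 + Q\right)}{1875 + f}$ ($H{\left(Q,f \right)} = \frac{1838 + Q}{1875 + f} Q + 1664 f = \frac{Q \left(1838 + Q\right)}{1875 + f} + 1664 f = 1664 f + \frac{Q \left(1838 + Q\right)}{1875 + f}$)
$V{\left(k \right)} = 3338$ ($V{\left(k \right)} = \frac{1669 \cdot 2 k}{k} = \frac{3338 k}{k} = 3338$)
$H{\left(P{\left(-30 \right)},-394 \right)} + V{\left(-2085 \right)} = \frac{27^{2} + 1664 \left(-394\right)^{2} + 1838 \cdot 27 + 3120000 \left(-394\right)}{1875 - 394} + 3338 = \frac{729 + 1664 \cdot 155236 + 49626 - 1229280000}{1481} + 3338 = \frac{729 + 258312704 + 49626 - 1229280000}{1481} + 3338 = \frac{1}{1481} \left(-970916941\right) + 3338 = - \frac{970916941}{1481} + 3338 = - \frac{965973363}{1481}$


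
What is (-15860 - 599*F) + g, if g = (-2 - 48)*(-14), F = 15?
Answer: -24145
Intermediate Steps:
g = 700 (g = -50*(-14) = 700)
(-15860 - 599*F) + g = (-15860 - 599*15) + 700 = (-15860 - 8985) + 700 = -24845 + 700 = -24145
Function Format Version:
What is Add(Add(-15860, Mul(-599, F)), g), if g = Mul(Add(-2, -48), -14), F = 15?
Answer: -24145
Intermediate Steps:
g = 700 (g = Mul(-50, -14) = 700)
Add(Add(-15860, Mul(-599, F)), g) = Add(Add(-15860, Mul(-599, 15)), 700) = Add(Add(-15860, -8985), 700) = Add(-24845, 700) = -24145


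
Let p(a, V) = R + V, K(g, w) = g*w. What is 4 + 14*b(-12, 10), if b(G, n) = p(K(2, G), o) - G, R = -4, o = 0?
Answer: 116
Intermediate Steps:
p(a, V) = -4 + V
b(G, n) = -4 - G (b(G, n) = (-4 + 0) - G = -4 - G)
4 + 14*b(-12, 10) = 4 + 14*(-4 - 1*(-12)) = 4 + 14*(-4 + 12) = 4 + 14*8 = 4 + 112 = 116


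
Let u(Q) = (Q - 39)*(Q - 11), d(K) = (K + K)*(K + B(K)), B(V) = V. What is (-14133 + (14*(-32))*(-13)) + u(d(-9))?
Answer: 80896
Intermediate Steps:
d(K) = 4*K² (d(K) = (K + K)*(K + K) = (2*K)*(2*K) = 4*K²)
u(Q) = (-39 + Q)*(-11 + Q)
(-14133 + (14*(-32))*(-13)) + u(d(-9)) = (-14133 + (14*(-32))*(-13)) + (429 + (4*(-9)²)² - 200*(-9)²) = (-14133 - 448*(-13)) + (429 + (4*81)² - 200*81) = (-14133 + 5824) + (429 + 324² - 50*324) = -8309 + (429 + 104976 - 16200) = -8309 + 89205 = 80896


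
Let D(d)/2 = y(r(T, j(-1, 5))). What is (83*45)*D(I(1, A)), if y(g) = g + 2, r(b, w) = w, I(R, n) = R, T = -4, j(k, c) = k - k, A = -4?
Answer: 14940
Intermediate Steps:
j(k, c) = 0
y(g) = 2 + g
D(d) = 4 (D(d) = 2*(2 + 0) = 2*2 = 4)
(83*45)*D(I(1, A)) = (83*45)*4 = 3735*4 = 14940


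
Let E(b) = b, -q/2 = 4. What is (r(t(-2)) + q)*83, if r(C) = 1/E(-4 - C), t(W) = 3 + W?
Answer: -3403/5 ≈ -680.60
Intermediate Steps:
q = -8 (q = -2*4 = -8)
r(C) = 1/(-4 - C)
(r(t(-2)) + q)*83 = (-1/(4 + (3 - 2)) - 8)*83 = (-1/(4 + 1) - 8)*83 = (-1/5 - 8)*83 = (-1*⅕ - 8)*83 = (-⅕ - 8)*83 = -41/5*83 = -3403/5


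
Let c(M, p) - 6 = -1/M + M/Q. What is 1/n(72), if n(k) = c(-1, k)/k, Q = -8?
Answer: 192/19 ≈ 10.105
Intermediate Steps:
c(M, p) = 6 - 1/M - M/8 (c(M, p) = 6 + (-1/M + M/(-8)) = 6 + (-1/M + M*(-⅛)) = 6 + (-1/M - M/8) = 6 - 1/M - M/8)
n(k) = 57/(8*k) (n(k) = (6 - 1/(-1) - ⅛*(-1))/k = (6 - 1*(-1) + ⅛)/k = (6 + 1 + ⅛)/k = 57/(8*k))
1/n(72) = 1/((57/8)/72) = 1/((57/8)*(1/72)) = 1/(19/192) = 192/19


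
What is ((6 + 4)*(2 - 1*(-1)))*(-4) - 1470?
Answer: -1590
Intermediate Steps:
((6 + 4)*(2 - 1*(-1)))*(-4) - 1470 = (10*(2 + 1))*(-4) - 1470 = (10*3)*(-4) - 1470 = 30*(-4) - 1470 = -120 - 1470 = -1590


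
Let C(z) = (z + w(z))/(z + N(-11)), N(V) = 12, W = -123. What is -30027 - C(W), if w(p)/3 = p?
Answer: -1111163/37 ≈ -30031.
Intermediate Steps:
w(p) = 3*p
C(z) = 4*z/(12 + z) (C(z) = (z + 3*z)/(z + 12) = (4*z)/(12 + z) = 4*z/(12 + z))
-30027 - C(W) = -30027 - 4*(-123)/(12 - 123) = -30027 - 4*(-123)/(-111) = -30027 - 4*(-123)*(-1)/111 = -30027 - 1*164/37 = -30027 - 164/37 = -1111163/37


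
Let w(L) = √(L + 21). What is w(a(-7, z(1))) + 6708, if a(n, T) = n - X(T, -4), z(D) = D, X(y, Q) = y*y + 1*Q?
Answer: 6708 + √17 ≈ 6712.1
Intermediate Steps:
X(y, Q) = Q + y² (X(y, Q) = y² + Q = Q + y²)
a(n, T) = 4 + n - T² (a(n, T) = n - (-4 + T²) = n + (4 - T²) = 4 + n - T²)
w(L) = √(21 + L)
w(a(-7, z(1))) + 6708 = √(21 + (4 - 7 - 1*1²)) + 6708 = √(21 + (4 - 7 - 1*1)) + 6708 = √(21 + (4 - 7 - 1)) + 6708 = √(21 - 4) + 6708 = √17 + 6708 = 6708 + √17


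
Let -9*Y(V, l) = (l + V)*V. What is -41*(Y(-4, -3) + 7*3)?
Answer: -6601/9 ≈ -733.44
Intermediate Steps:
Y(V, l) = -V*(V + l)/9 (Y(V, l) = -(l + V)*V/9 = -(V + l)*V/9 = -V*(V + l)/9)
-41*(Y(-4, -3) + 7*3) = -41*(-⅑*(-4)*(-4 - 3) + 7*3) = -41*(-⅑*(-4)*(-7) + 21) = -41*(-28/9 + 21) = -41*161/9 = -6601/9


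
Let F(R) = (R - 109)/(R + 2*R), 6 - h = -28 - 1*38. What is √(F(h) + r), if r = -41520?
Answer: I*√53810142/36 ≈ 203.76*I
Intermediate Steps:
h = 72 (h = 6 - (-28 - 1*38) = 6 - (-28 - 38) = 6 - 1*(-66) = 6 + 66 = 72)
F(R) = (-109 + R)/(3*R) (F(R) = (-109 + R)/((3*R)) = (-109 + R)*(1/(3*R)) = (-109 + R)/(3*R))
√(F(h) + r) = √((⅓)*(-109 + 72)/72 - 41520) = √((⅓)*(1/72)*(-37) - 41520) = √(-37/216 - 41520) = √(-8968357/216) = I*√53810142/36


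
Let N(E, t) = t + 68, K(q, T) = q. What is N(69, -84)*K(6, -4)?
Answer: -96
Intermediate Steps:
N(E, t) = 68 + t
N(69, -84)*K(6, -4) = (68 - 84)*6 = -16*6 = -96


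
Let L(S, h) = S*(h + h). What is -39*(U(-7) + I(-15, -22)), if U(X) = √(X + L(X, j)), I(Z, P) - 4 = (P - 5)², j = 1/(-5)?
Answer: -28587 - 39*I*√105/5 ≈ -28587.0 - 79.926*I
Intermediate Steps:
j = -⅕ ≈ -0.20000
L(S, h) = 2*S*h (L(S, h) = S*(2*h) = 2*S*h)
I(Z, P) = 4 + (-5 + P)² (I(Z, P) = 4 + (P - 5)² = 4 + (-5 + P)²)
U(X) = √15*√X/5 (U(X) = √(X + 2*X*(-⅕)) = √(X - 2*X/5) = √(3*X/5) = √15*√X/5)
-39*(U(-7) + I(-15, -22)) = -39*(√15*√(-7)/5 + (4 + (-5 - 22)²)) = -39*(√15*(I*√7)/5 + (4 + (-27)²)) = -39*(I*√105/5 + (4 + 729)) = -39*(I*√105/5 + 733) = -39*(733 + I*√105/5) = -28587 - 39*I*√105/5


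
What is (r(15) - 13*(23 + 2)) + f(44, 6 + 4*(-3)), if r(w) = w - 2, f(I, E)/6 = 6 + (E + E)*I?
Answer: -3444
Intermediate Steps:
f(I, E) = 36 + 12*E*I (f(I, E) = 6*(6 + (E + E)*I) = 6*(6 + (2*E)*I) = 6*(6 + 2*E*I) = 36 + 12*E*I)
r(w) = -2 + w
(r(15) - 13*(23 + 2)) + f(44, 6 + 4*(-3)) = ((-2 + 15) - 13*(23 + 2)) + (36 + 12*(6 + 4*(-3))*44) = (13 - 13*25) + (36 + 12*(6 - 12)*44) = (13 - 325) + (36 + 12*(-6)*44) = -312 + (36 - 3168) = -312 - 3132 = -3444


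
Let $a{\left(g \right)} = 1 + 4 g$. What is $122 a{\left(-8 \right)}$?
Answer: $-3782$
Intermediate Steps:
$122 a{\left(-8 \right)} = 122 \left(1 + 4 \left(-8\right)\right) = 122 \left(1 - 32\right) = 122 \left(-31\right) = -3782$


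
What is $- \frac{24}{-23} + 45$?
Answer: $\frac{1059}{23} \approx 46.043$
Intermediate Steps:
$- \frac{24}{-23} + 45 = \left(-24\right) \left(- \frac{1}{23}\right) + 45 = \frac{24}{23} + 45 = \frac{1059}{23}$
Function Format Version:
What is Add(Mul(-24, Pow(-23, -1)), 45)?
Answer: Rational(1059, 23) ≈ 46.043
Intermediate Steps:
Add(Mul(-24, Pow(-23, -1)), 45) = Add(Mul(-24, Rational(-1, 23)), 45) = Add(Rational(24, 23), 45) = Rational(1059, 23)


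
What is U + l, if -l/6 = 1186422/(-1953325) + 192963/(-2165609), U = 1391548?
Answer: 5886458029302911738/4230138199925 ≈ 1.3916e+6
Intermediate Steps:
l = 17677473677838/4230138199925 (l = -6*(1186422/(-1953325) + 192963/(-2165609)) = -6*(1186422*(-1/1953325) + 192963*(-1/2165609)) = -6*(-1186422/1953325 - 192963/2165609) = -6*(-2946245612973/4230138199925) = 17677473677838/4230138199925 ≈ 4.1789)
U + l = 1391548 + 17677473677838/4230138199925 = 5886458029302911738/4230138199925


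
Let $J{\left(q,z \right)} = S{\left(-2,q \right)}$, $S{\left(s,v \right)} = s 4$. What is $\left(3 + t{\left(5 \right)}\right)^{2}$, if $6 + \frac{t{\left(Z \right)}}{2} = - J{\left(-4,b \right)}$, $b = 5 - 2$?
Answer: $49$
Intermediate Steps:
$b = 3$
$S{\left(s,v \right)} = 4 s$
$J{\left(q,z \right)} = -8$ ($J{\left(q,z \right)} = 4 \left(-2\right) = -8$)
$t{\left(Z \right)} = 4$ ($t{\left(Z \right)} = -12 + 2 \left(\left(-1\right) \left(-8\right)\right) = -12 + 2 \cdot 8 = -12 + 16 = 4$)
$\left(3 + t{\left(5 \right)}\right)^{2} = \left(3 + 4\right)^{2} = 7^{2} = 49$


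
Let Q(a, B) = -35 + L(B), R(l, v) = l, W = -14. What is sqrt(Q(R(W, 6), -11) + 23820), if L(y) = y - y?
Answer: sqrt(23785) ≈ 154.22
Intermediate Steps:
L(y) = 0
Q(a, B) = -35 (Q(a, B) = -35 + 0 = -35)
sqrt(Q(R(W, 6), -11) + 23820) = sqrt(-35 + 23820) = sqrt(23785)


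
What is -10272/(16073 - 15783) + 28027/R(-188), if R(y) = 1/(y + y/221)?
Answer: -169612691496/32045 ≈ -5.2930e+6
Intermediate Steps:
R(y) = 221/(222*y) (R(y) = 1/(y + y*(1/221)) = 1/(y + y/221) = 1/(222*y/221) = 221/(222*y))
-10272/(16073 - 15783) + 28027/R(-188) = -10272/(16073 - 15783) + 28027/(((221/222)/(-188))) = -10272/290 + 28027/(((221/222)*(-1/188))) = -10272*1/290 + 28027/(-221/41736) = -5136/145 + 28027*(-41736/221) = -5136/145 - 1169734872/221 = -169612691496/32045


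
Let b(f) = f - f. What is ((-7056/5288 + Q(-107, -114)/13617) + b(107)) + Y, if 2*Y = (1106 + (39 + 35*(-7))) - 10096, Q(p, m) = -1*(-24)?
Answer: -13799280952/3000279 ≈ -4599.3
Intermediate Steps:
b(f) = 0
Q(p, m) = 24
Y = -4598 (Y = ((1106 + (39 + 35*(-7))) - 10096)/2 = ((1106 + (39 - 245)) - 10096)/2 = ((1106 - 206) - 10096)/2 = (900 - 10096)/2 = (1/2)*(-9196) = -4598)
((-7056/5288 + Q(-107, -114)/13617) + b(107)) + Y = ((-7056/5288 + 24/13617) + 0) - 4598 = ((-7056*1/5288 + 24*(1/13617)) + 0) - 4598 = ((-882/661 + 8/4539) + 0) - 4598 = (-3998110/3000279 + 0) - 4598 = -3998110/3000279 - 4598 = -13799280952/3000279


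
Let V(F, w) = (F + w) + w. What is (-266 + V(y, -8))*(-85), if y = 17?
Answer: 22525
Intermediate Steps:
V(F, w) = F + 2*w
(-266 + V(y, -8))*(-85) = (-266 + (17 + 2*(-8)))*(-85) = (-266 + (17 - 16))*(-85) = (-266 + 1)*(-85) = -265*(-85) = 22525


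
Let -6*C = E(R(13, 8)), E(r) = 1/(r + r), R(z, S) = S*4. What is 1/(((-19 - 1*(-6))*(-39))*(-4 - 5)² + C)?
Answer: 384/15769727 ≈ 2.4350e-5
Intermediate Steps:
R(z, S) = 4*S
E(r) = 1/(2*r)
C = -1/384 (C = -1/(12*(4*8)) = -1/(12*32) = -⅙*1/64 = -1/384 ≈ -0.0026042)
1/(((-19 - 1*(-6))*(-39))*(-4 - 5)² + C) = 1/(((-19 - 1*(-6))*(-39))*(-4 - 5)² - 1/384) = 1/(((-19 + 6)*(-39))*(-9)² - 1/384) = 1/(-13*(-39)*81 - 1/384) = 1/(507*81 - 1/384) = 1/(41067 - 1/384) = 1/(15769727/384) = 384/15769727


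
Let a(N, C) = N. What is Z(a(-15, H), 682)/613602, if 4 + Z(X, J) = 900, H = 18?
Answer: 448/306801 ≈ 0.0014602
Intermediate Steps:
Z(X, J) = 896 (Z(X, J) = -4 + 900 = 896)
Z(a(-15, H), 682)/613602 = 896/613602 = 896*(1/613602) = 448/306801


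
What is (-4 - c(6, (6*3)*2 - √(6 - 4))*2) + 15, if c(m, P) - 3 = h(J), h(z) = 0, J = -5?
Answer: 5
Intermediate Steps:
c(m, P) = 3 (c(m, P) = 3 + 0 = 3)
(-4 - c(6, (6*3)*2 - √(6 - 4))*2) + 15 = (-4 - 3*2) + 15 = (-4 - 1*6) + 15 = (-4 - 6) + 15 = -10 + 15 = 5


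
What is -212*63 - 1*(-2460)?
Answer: -10896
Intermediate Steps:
-212*63 - 1*(-2460) = -13356 + 2460 = -10896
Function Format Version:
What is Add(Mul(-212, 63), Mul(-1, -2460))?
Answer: -10896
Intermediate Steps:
Add(Mul(-212, 63), Mul(-1, -2460)) = Add(-13356, 2460) = -10896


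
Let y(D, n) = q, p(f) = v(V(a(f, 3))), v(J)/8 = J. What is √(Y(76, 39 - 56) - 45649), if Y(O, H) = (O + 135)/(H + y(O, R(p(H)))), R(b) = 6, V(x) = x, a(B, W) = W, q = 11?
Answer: I*√1644630/6 ≈ 213.74*I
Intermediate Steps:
v(J) = 8*J
p(f) = 24 (p(f) = 8*3 = 24)
y(D, n) = 11
Y(O, H) = (135 + O)/(11 + H) (Y(O, H) = (O + 135)/(H + 11) = (135 + O)/(11 + H))
√(Y(76, 39 - 56) - 45649) = √((135 + 76)/(11 + (39 - 56)) - 45649) = √(211/(11 - 17) - 45649) = √(211/(-6) - 45649) = √(-⅙*211 - 45649) = √(-211/6 - 45649) = √(-274105/6) = I*√1644630/6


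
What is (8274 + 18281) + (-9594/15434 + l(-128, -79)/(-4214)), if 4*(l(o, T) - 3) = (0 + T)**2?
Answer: 3454085591727/130077752 ≈ 26554.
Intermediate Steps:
l(o, T) = 3 + T**2/4 (l(o, T) = 3 + (0 + T)**2/4 = 3 + T**2/4)
(8274 + 18281) + (-9594/15434 + l(-128, -79)/(-4214)) = (8274 + 18281) + (-9594/15434 + (3 + (1/4)*(-79)**2)/(-4214)) = 26555 + (-9594*1/15434 + (3 + (1/4)*6241)*(-1/4214)) = 26555 + (-4797/7717 + (3 + 6241/4)*(-1/4214)) = 26555 + (-4797/7717 + (6253/4)*(-1/4214)) = 26555 + (-4797/7717 - 6253/16856) = 26555 - 129112633/130077752 = 3454085591727/130077752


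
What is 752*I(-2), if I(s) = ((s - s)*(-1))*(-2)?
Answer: 0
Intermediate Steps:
I(s) = 0 (I(s) = (0*(-1))*(-2) = 0*(-2) = 0)
752*I(-2) = 752*0 = 0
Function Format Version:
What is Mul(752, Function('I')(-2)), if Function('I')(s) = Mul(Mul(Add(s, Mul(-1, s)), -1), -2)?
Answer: 0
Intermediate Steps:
Function('I')(s) = 0 (Function('I')(s) = Mul(Mul(0, -1), -2) = Mul(0, -2) = 0)
Mul(752, Function('I')(-2)) = Mul(752, 0) = 0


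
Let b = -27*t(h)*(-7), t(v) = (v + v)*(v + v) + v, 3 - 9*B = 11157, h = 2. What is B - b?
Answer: -13924/3 ≈ -4641.3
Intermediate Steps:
B = -3718/3 (B = ⅓ - ⅑*11157 = ⅓ - 3719/3 = -3718/3 ≈ -1239.3)
t(v) = v + 4*v² (t(v) = (2*v)*(2*v) + v = 4*v² + v = v + 4*v²)
b = 3402 (b = -54*(1 + 4*2)*(-7) = -54*(1 + 8)*(-7) = -54*9*(-7) = -27*18*(-7) = -486*(-7) = 3402)
B - b = -3718/3 - 1*3402 = -3718/3 - 3402 = -13924/3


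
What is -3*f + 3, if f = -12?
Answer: 39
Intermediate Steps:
-3*f + 3 = -3*(-12) + 3 = 36 + 3 = 39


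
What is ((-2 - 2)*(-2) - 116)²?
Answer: 11664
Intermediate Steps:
((-2 - 2)*(-2) - 116)² = (-4*(-2) - 116)² = (8 - 116)² = (-108)² = 11664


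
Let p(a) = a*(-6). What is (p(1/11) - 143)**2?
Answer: 2493241/121 ≈ 20605.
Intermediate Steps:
p(a) = -6*a
(p(1/11) - 143)**2 = (-6/11 - 143)**2 = (-1579/11)**2 = 2493241/121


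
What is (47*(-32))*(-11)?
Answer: 16544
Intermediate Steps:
(47*(-32))*(-11) = -1504*(-11) = 16544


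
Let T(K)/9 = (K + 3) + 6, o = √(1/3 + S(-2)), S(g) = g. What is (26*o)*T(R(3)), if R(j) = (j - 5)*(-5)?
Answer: 1482*I*√15 ≈ 5739.8*I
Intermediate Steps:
R(j) = 25 - 5*j (R(j) = (-5 + j)*(-5) = 25 - 5*j)
o = I*√15/3 (o = √(1/3 - 2) = √(⅓ - 2) = √(-5/3) = I*√15/3 ≈ 1.291*I)
T(K) = 81 + 9*K (T(K) = 9*((K + 3) + 6) = 9*((3 + K) + 6) = 9*(9 + K) = 81 + 9*K)
(26*o)*T(R(3)) = (26*(I*√15/3))*(81 + 9*(25 - 5*3)) = (26*I*√15/3)*(81 + 9*(25 - 15)) = (26*I*√15/3)*(81 + 9*10) = (26*I*√15/3)*(81 + 90) = (26*I*√15/3)*171 = 1482*I*√15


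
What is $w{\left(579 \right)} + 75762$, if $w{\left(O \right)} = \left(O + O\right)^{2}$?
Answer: $1416726$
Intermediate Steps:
$w{\left(O \right)} = 4 O^{2}$ ($w{\left(O \right)} = \left(2 O\right)^{2} = 4 O^{2}$)
$w{\left(579 \right)} + 75762 = 4 \cdot 579^{2} + 75762 = 4 \cdot 335241 + 75762 = 1340964 + 75762 = 1416726$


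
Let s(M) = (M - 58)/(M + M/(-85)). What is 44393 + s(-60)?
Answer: 22375075/504 ≈ 44395.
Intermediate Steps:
s(M) = 85*(-58 + M)/(84*M) (s(M) = (-58 + M)/(M + M*(-1/85)) = (-58 + M)/(M - M/85) = (-58 + M)/((84*M/85)) = (-58 + M)*(85/(84*M)) = 85*(-58 + M)/(84*M))
44393 + s(-60) = 44393 + (85/84)*(-58 - 60)/(-60) = 44393 + (85/84)*(-1/60)*(-118) = 44393 + 1003/504 = 22375075/504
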